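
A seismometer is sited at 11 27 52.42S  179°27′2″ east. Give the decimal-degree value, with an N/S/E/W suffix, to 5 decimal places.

Latitude: 27′ + 52.42″ = 27.87367′; 11 + 27.87367/60 = 11.464561
Longitude: 179° + 27/60 + 2/3600 = 179 + 0.450000 + 0.000556 = 179.450556

11.46456° S, 179.45056° E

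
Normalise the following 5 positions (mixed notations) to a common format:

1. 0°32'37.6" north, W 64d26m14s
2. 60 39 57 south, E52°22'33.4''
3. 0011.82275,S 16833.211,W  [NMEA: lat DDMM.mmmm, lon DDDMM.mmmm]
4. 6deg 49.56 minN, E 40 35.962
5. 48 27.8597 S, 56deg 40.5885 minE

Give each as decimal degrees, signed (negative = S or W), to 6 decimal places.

1. 0.543778, -64.437222
2. -60.665833, 52.375944
3. -0.197046, -168.553517
4. 6.826000, 40.599367
5. -48.464328, 56.676475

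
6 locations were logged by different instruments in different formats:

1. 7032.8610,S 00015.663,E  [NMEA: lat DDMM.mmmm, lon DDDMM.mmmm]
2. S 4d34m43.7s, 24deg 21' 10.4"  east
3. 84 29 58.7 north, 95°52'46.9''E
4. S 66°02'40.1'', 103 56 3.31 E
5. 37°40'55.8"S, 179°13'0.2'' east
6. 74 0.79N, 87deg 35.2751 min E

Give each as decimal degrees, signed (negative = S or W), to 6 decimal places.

Point 1:
  Latitude: split at 2 digits → 70° and 32.861′; 70 + 32.861/60 = 70.5476833
  S ⇒ negate
  Lon: degrees = first 3 digits = 0, minutes = 15.663; 0 + 15.663/60 = 0.2610500
  E → positive
Point 2:
  Latitude: 4 + 34/60 + 43.7/3600 = 4.5788056
  S → negative
  Lon: 21′ + 10.4″ = 21.17333′; 24 + 21.17333/60 = 24.3528889
  E ⇒ keep positive
Point 3:
  φ: 84° + 29/60 + 58.7/3600 = 84 + 0.483333 + 0.016306 = 84.4996389
  N ⇒ keep positive
  Lon: 95 + 52/60 + 46.9/3600 = 95.8796944
  E ⇒ keep positive
Point 4:
  Lat: 66 + 2/60 + 40.1/3600 = 66.0444722
  S ⇒ negate
  λ: 103° + 56/60 + 3.31/3600 = 103 + 0.933333 + 0.000919 = 103.9342528
  E → positive
Point 5:
  Latitude: 37 + 40/60 + 55.8/3600 = 37.6821667
  S ⇒ negate
  Longitude: 179 + 13/60 + 0.2/3600 = 179.2167222
  E ⇒ keep positive
Point 6:
  Lat: 0.79′ = 0.013167°; total 74.0131667
  N ⇒ keep positive
  Lon: 87 + 35.2751/60 = 87.5879183
  E → positive

1. -70.547683, 0.261050
2. -4.578806, 24.352889
3. 84.499639, 95.879694
4. -66.044472, 103.934253
5. -37.682167, 179.216722
6. 74.013167, 87.587918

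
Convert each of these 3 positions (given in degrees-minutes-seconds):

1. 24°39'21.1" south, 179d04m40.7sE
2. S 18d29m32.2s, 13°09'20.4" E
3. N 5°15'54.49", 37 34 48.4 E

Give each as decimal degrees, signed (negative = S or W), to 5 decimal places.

1. -24.65586, 179.07797
2. -18.49228, 13.15567
3. 5.26514, 37.58011

Point 1:
  Lat: 39′ + 21.1″ = 39.35167′; 24 + 39.35167/60 = 24.655861
  S → negative
  Lon: 179° + 4/60 + 40.7/3600 = 179 + 0.066667 + 0.011306 = 179.077972
  E ⇒ keep positive
Point 2:
  Latitude: 29′ + 32.2″ = 29.53667′; 18 + 29.53667/60 = 18.492278
  S ⇒ negate
  Longitude: 9′ + 20.4″ = 9.34000′; 13 + 9.34000/60 = 13.155667
  E ⇒ keep positive
Point 3:
  Lat: 5° + 15/60 + 54.49/3600 = 5 + 0.250000 + 0.015136 = 5.265136
  N → positive
  Longitude: 37 + 34/60 + 48.4/3600 = 37.580111
  E ⇒ keep positive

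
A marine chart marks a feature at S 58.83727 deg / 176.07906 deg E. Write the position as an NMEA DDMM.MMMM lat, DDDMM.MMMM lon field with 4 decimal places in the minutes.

5850.2362,S / 17604.7436,E

φ: minutes = (58.837270 − 58) × 60 = 50.236200
Longitude: fractional part 0.079060 → 4.743600 minutes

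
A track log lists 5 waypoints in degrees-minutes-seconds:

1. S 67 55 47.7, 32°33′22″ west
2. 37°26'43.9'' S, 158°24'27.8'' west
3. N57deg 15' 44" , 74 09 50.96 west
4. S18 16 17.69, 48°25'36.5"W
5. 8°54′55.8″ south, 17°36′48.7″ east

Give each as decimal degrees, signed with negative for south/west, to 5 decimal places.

1. -67.92992, -32.55611
2. -37.44553, -158.40772
3. 57.26222, -74.16416
4. -18.27158, -48.42681
5. -8.91550, 17.61353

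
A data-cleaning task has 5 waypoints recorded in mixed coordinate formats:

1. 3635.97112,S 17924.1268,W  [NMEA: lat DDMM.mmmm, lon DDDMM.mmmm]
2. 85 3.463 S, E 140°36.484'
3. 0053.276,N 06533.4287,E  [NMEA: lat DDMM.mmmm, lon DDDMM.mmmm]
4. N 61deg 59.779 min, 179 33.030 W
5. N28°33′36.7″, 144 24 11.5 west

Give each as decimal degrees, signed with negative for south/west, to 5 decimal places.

Point 1:
  Latitude: split at 2 digits → 36° and 35.97112′; 36 + 35.97112/60 = 36.599519
  S ⇒ negate
  Longitude: degrees = first 3 digits = 179, minutes = 24.1268; 179 + 24.1268/60 = 179.402113
  hemisphere W, so the sign is −
Point 2:
  Lat: 3.463′ = 0.057717°; total 85.057717
  S → negative
  Longitude: 36.484′ = 0.608067°; total 140.608067
  E ⇒ keep positive
Point 3:
  Latitude: degrees = first 2 digits = 0, minutes = 53.276; 0 + 53.276/60 = 0.887933
  N ⇒ keep positive
  Longitude: degrees = first 3 digits = 65, minutes = 33.4287; 65 + 33.4287/60 = 65.557145
  E → positive
Point 4:
  φ: 61 + 59.779/60 = 61.996317
  N ⇒ keep positive
  λ: 179 + 33.03/60 = 179.550500
  hemisphere W, so the sign is −
Point 5:
  Latitude: 28 + 33/60 + 36.7/3600 = 28.560194
  N ⇒ keep positive
  Lon: 24′ + 11.5″ = 24.19167′; 144 + 24.19167/60 = 144.403194
  hemisphere W, so the sign is −

1. -36.59952, -179.40211
2. -85.05772, 140.60807
3. 0.88793, 65.55715
4. 61.99632, -179.55050
5. 28.56019, -144.40319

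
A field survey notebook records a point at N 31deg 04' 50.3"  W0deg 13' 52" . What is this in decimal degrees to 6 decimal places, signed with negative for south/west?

31.080639, -0.231111

Lat: 31 + 4/60 + 50.3/3600 = 31.0806389
N ⇒ keep positive
λ: 0 + 13/60 + 52/3600 = 0.2311111
W ⇒ negate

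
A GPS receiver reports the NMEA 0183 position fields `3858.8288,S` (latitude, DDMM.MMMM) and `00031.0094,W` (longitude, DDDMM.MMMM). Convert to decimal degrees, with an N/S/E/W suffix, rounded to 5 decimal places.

38.98048° S, 0.51682° W

Lat: split at 2 digits → 38° and 58.8288′; 38 + 58.8288/60 = 38.980480
Lon: split at 3 digits → 000° and 31.0094′; 0 + 31.0094/60 = 0.516823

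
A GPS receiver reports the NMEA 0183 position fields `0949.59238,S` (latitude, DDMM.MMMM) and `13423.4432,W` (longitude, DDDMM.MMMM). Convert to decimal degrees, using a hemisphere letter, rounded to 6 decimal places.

9.826540° S, 134.390720° W

Lat: split at 2 digits → 09° and 49.59238′; 9 + 49.59238/60 = 9.8265397
Longitude: split at 3 digits → 134° and 23.4432′; 134 + 23.4432/60 = 134.3907200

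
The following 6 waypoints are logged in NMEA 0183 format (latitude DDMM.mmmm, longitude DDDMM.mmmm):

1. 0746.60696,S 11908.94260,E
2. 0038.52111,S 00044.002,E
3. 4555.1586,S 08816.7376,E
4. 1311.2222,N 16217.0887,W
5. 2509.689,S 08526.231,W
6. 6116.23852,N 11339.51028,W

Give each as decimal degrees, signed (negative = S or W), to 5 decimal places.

Point 1:
  φ: degrees = first 2 digits = 7, minutes = 46.60696; 7 + 46.60696/60 = 7.776783
  hemisphere S, so the sign is −
  Longitude: split at 3 digits → 119° and 8.9426′; 119 + 8.9426/60 = 119.149043
  E → positive
Point 2:
  Lat: split at 2 digits → 00° and 38.52111′; 0 + 38.52111/60 = 0.642019
  S → negative
  λ: split at 3 digits → 000° and 44.002′; 0 + 44.002/60 = 0.733367
  E → positive
Point 3:
  Lat: split at 2 digits → 45° and 55.1586′; 45 + 55.1586/60 = 45.919310
  hemisphere S, so the sign is −
  Longitude: split at 3 digits → 088° and 16.7376′; 88 + 16.7376/60 = 88.278960
  E ⇒ keep positive
Point 4:
  Lat: degrees = first 2 digits = 13, minutes = 11.2222; 13 + 11.2222/60 = 13.187037
  N → positive
  λ: split at 3 digits → 162° and 17.0887′; 162 + 17.0887/60 = 162.284812
  W → negative
Point 5:
  Lat: degrees = first 2 digits = 25, minutes = 9.689; 25 + 9.689/60 = 25.161483
  hemisphere S, so the sign is −
  Lon: split at 3 digits → 085° and 26.231′; 85 + 26.231/60 = 85.437183
  W → negative
Point 6:
  Latitude: degrees = first 2 digits = 61, minutes = 16.23852; 61 + 16.23852/60 = 61.270642
  N ⇒ keep positive
  Longitude: degrees = first 3 digits = 113, minutes = 39.51028; 113 + 39.51028/60 = 113.658505
  W → negative

1. -7.77678, 119.14904
2. -0.64202, 0.73337
3. -45.91931, 88.27896
4. 13.18704, -162.28481
5. -25.16148, -85.43718
6. 61.27064, -113.65850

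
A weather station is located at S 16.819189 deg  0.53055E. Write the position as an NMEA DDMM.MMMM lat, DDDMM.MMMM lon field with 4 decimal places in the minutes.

1649.1513,S / 00031.8330,E

φ: minutes = (16.819189 − 16) × 60 = 49.151340
Longitude: 0° + 0.530550 × 60 = 0° 31.833000′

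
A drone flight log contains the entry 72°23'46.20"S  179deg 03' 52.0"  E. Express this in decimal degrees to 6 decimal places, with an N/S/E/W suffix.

Lat: 72 + 23/60 + 46.2/3600 = 72.3961667
Lon: 3′ + 52″ = 3.86667′; 179 + 3.86667/60 = 179.0644444

72.396167° S, 179.064444° E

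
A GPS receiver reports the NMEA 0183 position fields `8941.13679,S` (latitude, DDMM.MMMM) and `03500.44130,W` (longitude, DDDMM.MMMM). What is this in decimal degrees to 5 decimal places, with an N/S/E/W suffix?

Lat: degrees = first 2 digits = 89, minutes = 41.13679; 89 + 41.13679/60 = 89.685613
Longitude: split at 3 digits → 035° and 0.4413′; 35 + 0.4413/60 = 35.007355

89.68561° S, 35.00736° W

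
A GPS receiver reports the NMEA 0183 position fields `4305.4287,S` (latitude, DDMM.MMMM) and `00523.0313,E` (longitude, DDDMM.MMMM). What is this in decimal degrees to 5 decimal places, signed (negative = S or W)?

φ: degrees = first 2 digits = 43, minutes = 5.4287; 43 + 5.4287/60 = 43.090478
S ⇒ negate
Lon: degrees = first 3 digits = 5, minutes = 23.0313; 5 + 23.0313/60 = 5.383855
E → positive

-43.09048, 5.38386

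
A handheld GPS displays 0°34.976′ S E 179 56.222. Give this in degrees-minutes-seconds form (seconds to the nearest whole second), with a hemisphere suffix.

Lat: fractional minutes 0.97600 × 60 = 58.56″
Longitude: 56.22200′ → 56′ and 0.22200 × 60 = 13.32″

0°34′59″ S, 179°56′13″ E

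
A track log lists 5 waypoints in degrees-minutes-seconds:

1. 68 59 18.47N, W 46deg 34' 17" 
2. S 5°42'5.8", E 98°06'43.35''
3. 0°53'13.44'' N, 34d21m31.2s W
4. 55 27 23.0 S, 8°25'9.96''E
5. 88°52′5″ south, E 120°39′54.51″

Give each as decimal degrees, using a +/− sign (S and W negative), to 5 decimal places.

1. 68.98846, -46.57139
2. -5.70161, 98.11204
3. 0.88707, -34.35867
4. -55.45639, 8.41943
5. -88.86806, 120.66514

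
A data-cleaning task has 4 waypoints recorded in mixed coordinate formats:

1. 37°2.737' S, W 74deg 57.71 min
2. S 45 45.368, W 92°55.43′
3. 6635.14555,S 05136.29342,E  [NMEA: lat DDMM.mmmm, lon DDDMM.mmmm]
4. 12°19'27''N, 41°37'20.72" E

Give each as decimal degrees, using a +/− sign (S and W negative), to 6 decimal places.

Point 1:
  Lat: 37 + 2.737/60 = 37.0456167
  S ⇒ negate
  Lon: 74 + 57.71/60 = 74.9618333
  hemisphere W, so the sign is −
Point 2:
  φ: 45 + 45.368/60 = 45.7561333
  hemisphere S, so the sign is −
  λ: 92 + 55.43/60 = 92.9238333
  hemisphere W, so the sign is −
Point 3:
  Latitude: degrees = first 2 digits = 66, minutes = 35.14555; 66 + 35.14555/60 = 66.5857592
  S → negative
  λ: split at 3 digits → 051° and 36.29342′; 51 + 36.29342/60 = 51.6048903
  E → positive
Point 4:
  Latitude: 12 + 19/60 + 27/3600 = 12.3241667
  N → positive
  Longitude: 37′ + 20.72″ = 37.34533′; 41 + 37.34533/60 = 41.6224222
  E → positive

1. -37.045617, -74.961833
2. -45.756133, -92.923833
3. -66.585759, 51.604890
4. 12.324167, 41.622422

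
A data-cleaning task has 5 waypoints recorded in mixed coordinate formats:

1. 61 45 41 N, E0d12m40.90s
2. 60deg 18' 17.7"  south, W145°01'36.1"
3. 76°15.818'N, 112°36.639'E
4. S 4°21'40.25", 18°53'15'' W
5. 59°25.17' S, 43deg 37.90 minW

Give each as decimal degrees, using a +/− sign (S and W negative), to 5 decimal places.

1. 61.76139, 0.21136
2. -60.30492, -145.02669
3. 76.26363, 112.61065
4. -4.36118, -18.88750
5. -59.41950, -43.63167

Point 1:
  φ: 61° + 45/60 + 41/3600 = 61 + 0.750000 + 0.011389 = 61.761389
  N ⇒ keep positive
  λ: 0 + 12/60 + 40.9/3600 = 0.211361
  E → positive
Point 2:
  φ: 18′ + 17.7″ = 18.29500′; 60 + 18.29500/60 = 60.304917
  S ⇒ negate
  Longitude: 145 + 1/60 + 36.1/3600 = 145.026694
  hemisphere W, so the sign is −
Point 3:
  Latitude: 15.818′ = 0.263633°; total 76.263633
  N → positive
  Longitude: 36.639′ = 0.610650°; total 112.610650
  E ⇒ keep positive
Point 4:
  φ: 4° + 21/60 + 40.25/3600 = 4 + 0.350000 + 0.011181 = 4.361181
  S → negative
  λ: 18 + 53/60 + 15/3600 = 18.887500
  W ⇒ negate
Point 5:
  Lat: 25.17′ = 0.419500°; total 59.419500
  S ⇒ negate
  Lon: 37.9′ = 0.631667°; total 43.631667
  W → negative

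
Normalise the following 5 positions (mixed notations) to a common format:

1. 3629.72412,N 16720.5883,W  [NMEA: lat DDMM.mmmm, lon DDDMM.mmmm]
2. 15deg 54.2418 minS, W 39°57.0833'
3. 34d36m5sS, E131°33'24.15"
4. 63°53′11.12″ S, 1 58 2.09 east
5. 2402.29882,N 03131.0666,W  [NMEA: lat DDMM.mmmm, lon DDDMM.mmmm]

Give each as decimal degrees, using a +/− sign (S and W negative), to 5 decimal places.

Point 1:
  Latitude: split at 2 digits → 36° and 29.72412′; 36 + 29.72412/60 = 36.495402
  N → positive
  λ: split at 3 digits → 167° and 20.5883′; 167 + 20.5883/60 = 167.343138
  hemisphere W, so the sign is −
Point 2:
  Lat: 15 + 54.2418/60 = 15.904030
  hemisphere S, so the sign is −
  Lon: 39 + 57.0833/60 = 39.951388
  W → negative
Point 3:
  φ: 34° + 36/60 + 5/3600 = 34 + 0.600000 + 0.001389 = 34.601389
  S ⇒ negate
  Longitude: 131 + 33/60 + 24.15/3600 = 131.556708
  E ⇒ keep positive
Point 4:
  Lat: 63 + 53/60 + 11.12/3600 = 63.886422
  S → negative
  λ: 58′ + 2.09″ = 58.03483′; 1 + 58.03483/60 = 1.967247
  E ⇒ keep positive
Point 5:
  φ: degrees = first 2 digits = 24, minutes = 2.29882; 24 + 2.29882/60 = 24.038314
  N ⇒ keep positive
  Longitude: degrees = first 3 digits = 31, minutes = 31.0666; 31 + 31.0666/60 = 31.517777
  W → negative

1. 36.49540, -167.34314
2. -15.90403, -39.95139
3. -34.60139, 131.55671
4. -63.88642, 1.96725
5. 24.03831, -31.51778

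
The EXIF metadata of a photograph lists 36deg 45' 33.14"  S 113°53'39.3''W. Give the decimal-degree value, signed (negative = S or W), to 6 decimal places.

Latitude: 36 + 45/60 + 33.14/3600 = 36.7592056
hemisphere S, so the sign is −
λ: 113° + 53/60 + 39.3/3600 = 113 + 0.883333 + 0.010917 = 113.8942500
W ⇒ negate

-36.759206, -113.894250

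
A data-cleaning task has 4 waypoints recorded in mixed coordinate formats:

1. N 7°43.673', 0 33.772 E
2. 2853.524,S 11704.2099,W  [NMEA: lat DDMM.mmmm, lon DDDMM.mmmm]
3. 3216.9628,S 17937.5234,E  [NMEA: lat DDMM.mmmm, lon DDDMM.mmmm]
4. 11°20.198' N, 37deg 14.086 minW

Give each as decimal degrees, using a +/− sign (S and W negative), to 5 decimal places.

1. 7.72788, 0.56287
2. -28.89207, -117.07017
3. -32.28271, 179.62539
4. 11.33663, -37.23477

Point 1:
  Lat: 43.673′ = 0.727883°; total 7.727883
  N ⇒ keep positive
  Longitude: 33.772′ = 0.562867°; total 0.562867
  E → positive
Point 2:
  φ: split at 2 digits → 28° and 53.524′; 28 + 53.524/60 = 28.892067
  hemisphere S, so the sign is −
  λ: degrees = first 3 digits = 117, minutes = 4.2099; 117 + 4.2099/60 = 117.070165
  hemisphere W, so the sign is −
Point 3:
  Latitude: split at 2 digits → 32° and 16.9628′; 32 + 16.9628/60 = 32.282713
  hemisphere S, so the sign is −
  Lon: split at 3 digits → 179° and 37.5234′; 179 + 37.5234/60 = 179.625390
  E ⇒ keep positive
Point 4:
  φ: 11 + 20.198/60 = 11.336633
  N → positive
  λ: 37 + 14.086/60 = 37.234767
  hemisphere W, so the sign is −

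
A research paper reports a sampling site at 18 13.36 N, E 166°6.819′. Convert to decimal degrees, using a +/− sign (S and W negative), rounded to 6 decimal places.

φ: 13.36′ = 0.222667°; total 18.2226667
N → positive
λ: 6.819′ = 0.113650°; total 166.1136500
E ⇒ keep positive

18.222667, 166.113650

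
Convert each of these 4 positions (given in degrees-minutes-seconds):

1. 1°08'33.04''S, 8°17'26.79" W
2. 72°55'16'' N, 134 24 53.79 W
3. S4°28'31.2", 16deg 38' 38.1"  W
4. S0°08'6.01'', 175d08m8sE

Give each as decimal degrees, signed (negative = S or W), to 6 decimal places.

1. -1.142511, -8.290775
2. 72.921111, -134.414942
3. -4.475333, -16.643917
4. -0.135003, 175.135556

Point 1:
  φ: 8′ + 33.04″ = 8.55067′; 1 + 8.55067/60 = 1.1425111
  S ⇒ negate
  λ: 8° + 17/60 + 26.79/3600 = 8 + 0.283333 + 0.007442 = 8.2907750
  W ⇒ negate
Point 2:
  Lat: 72° + 55/60 + 16/3600 = 72 + 0.916667 + 0.004444 = 72.9211111
  N → positive
  Longitude: 134° + 24/60 + 53.79/3600 = 134 + 0.400000 + 0.014942 = 134.4149417
  W ⇒ negate
Point 3:
  φ: 4° + 28/60 + 31.2/3600 = 4 + 0.466667 + 0.008667 = 4.4753333
  S ⇒ negate
  Lon: 16° + 38/60 + 38.1/3600 = 16 + 0.633333 + 0.010583 = 16.6439167
  hemisphere W, so the sign is −
Point 4:
  Lat: 8′ + 6.01″ = 8.10017′; 0 + 8.10017/60 = 0.1350028
  S → negative
  Lon: 8′ + 8″ = 8.13333′; 175 + 8.13333/60 = 175.1355556
  E ⇒ keep positive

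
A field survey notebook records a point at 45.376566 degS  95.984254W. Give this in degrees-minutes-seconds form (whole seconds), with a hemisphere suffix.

45°22′36″ S, 95°59′3″ W

Latitude: whole degrees 45; 22.59396′ → 22′ and 35.64″
Longitude: 0.984254° → 59.05524′; 0.05524 × 60 = 3.31″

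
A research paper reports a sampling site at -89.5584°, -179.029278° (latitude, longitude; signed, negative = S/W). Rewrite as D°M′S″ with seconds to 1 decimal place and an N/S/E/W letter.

89°33′30.2″ S, 179°01′45.4″ W

Latitude is negative → S; |value| = 89.558400
Latitude: 0.558400° → 33.50400′; 0.50400 × 60 = 30.240″
Longitude is negative → W; |value| = 179.029278
Longitude: whole degrees 179; 1.75668′ → 1′ and 45.401″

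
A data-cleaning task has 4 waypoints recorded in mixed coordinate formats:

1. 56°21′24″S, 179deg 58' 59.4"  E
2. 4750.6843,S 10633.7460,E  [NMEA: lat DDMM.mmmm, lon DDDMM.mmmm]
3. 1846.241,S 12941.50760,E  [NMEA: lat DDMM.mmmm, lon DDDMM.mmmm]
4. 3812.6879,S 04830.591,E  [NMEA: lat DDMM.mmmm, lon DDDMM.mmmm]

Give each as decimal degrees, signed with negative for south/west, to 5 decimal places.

1. -56.35667, 179.98317
2. -47.84474, 106.56243
3. -18.77068, 129.69179
4. -38.21147, 48.50985

Point 1:
  φ: 56 + 21/60 + 24/3600 = 56.356667
  S ⇒ negate
  Lon: 179° + 58/60 + 59.4/3600 = 179 + 0.966667 + 0.016500 = 179.983167
  E → positive
Point 2:
  Lat: degrees = first 2 digits = 47, minutes = 50.6843; 47 + 50.6843/60 = 47.844738
  S ⇒ negate
  Longitude: split at 3 digits → 106° and 33.746′; 106 + 33.746/60 = 106.562433
  E → positive
Point 3:
  Latitude: split at 2 digits → 18° and 46.241′; 18 + 46.241/60 = 18.770683
  hemisphere S, so the sign is −
  Lon: degrees = first 3 digits = 129, minutes = 41.5076; 129 + 41.5076/60 = 129.691793
  E → positive
Point 4:
  Lat: split at 2 digits → 38° and 12.6879′; 38 + 12.6879/60 = 38.211465
  hemisphere S, so the sign is −
  Lon: degrees = first 3 digits = 48, minutes = 30.591; 48 + 30.591/60 = 48.509850
  E ⇒ keep positive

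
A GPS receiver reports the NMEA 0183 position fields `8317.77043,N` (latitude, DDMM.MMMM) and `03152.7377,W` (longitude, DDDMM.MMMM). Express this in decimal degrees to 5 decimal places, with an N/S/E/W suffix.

83.29617° N, 31.87896° W

Lat: degrees = first 2 digits = 83, minutes = 17.77043; 83 + 17.77043/60 = 83.296174
Longitude: split at 3 digits → 031° and 52.7377′; 31 + 52.7377/60 = 31.878962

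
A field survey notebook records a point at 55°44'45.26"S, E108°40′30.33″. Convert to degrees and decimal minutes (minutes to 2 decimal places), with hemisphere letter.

Lat: 44 + 45.26/60 = 44.7543′
Lon: seconds/60 = 0.50550; minutes = 40 + 0.50550 = 40.5055

55° 44.75′ S, 108° 40.51′ E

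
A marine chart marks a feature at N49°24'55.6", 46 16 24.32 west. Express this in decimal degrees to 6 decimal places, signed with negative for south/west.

Lat: 24′ + 55.6″ = 24.92667′; 49 + 24.92667/60 = 49.4154444
N ⇒ keep positive
Lon: 46 + 16/60 + 24.32/3600 = 46.2734222
hemisphere W, so the sign is −

49.415444, -46.273422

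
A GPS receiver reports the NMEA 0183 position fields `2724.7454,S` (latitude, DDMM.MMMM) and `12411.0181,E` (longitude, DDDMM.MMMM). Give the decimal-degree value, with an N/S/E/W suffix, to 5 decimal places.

φ: split at 2 digits → 27° and 24.7454′; 27 + 24.7454/60 = 27.412423
Lon: degrees = first 3 digits = 124, minutes = 11.0181; 124 + 11.0181/60 = 124.183635

27.41242° S, 124.18364° E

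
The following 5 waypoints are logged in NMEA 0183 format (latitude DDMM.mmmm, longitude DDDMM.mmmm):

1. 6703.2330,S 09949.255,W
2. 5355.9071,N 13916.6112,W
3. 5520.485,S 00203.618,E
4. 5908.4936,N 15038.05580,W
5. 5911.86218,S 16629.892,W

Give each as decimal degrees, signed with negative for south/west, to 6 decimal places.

1. -67.053883, -99.820917
2. 53.931785, -139.276853
3. -55.341417, 2.060300
4. 59.141560, -150.634263
5. -59.197703, -166.498200

Point 1:
  φ: split at 2 digits → 67° and 3.233′; 67 + 3.233/60 = 67.0538833
  S ⇒ negate
  Longitude: degrees = first 3 digits = 99, minutes = 49.255; 99 + 49.255/60 = 99.8209167
  W ⇒ negate
Point 2:
  Latitude: degrees = first 2 digits = 53, minutes = 55.9071; 53 + 55.9071/60 = 53.9317850
  N → positive
  Lon: split at 3 digits → 139° and 16.6112′; 139 + 16.6112/60 = 139.2768533
  hemisphere W, so the sign is −
Point 3:
  Latitude: degrees = first 2 digits = 55, minutes = 20.485; 55 + 20.485/60 = 55.3414167
  S → negative
  Lon: degrees = first 3 digits = 2, minutes = 3.618; 2 + 3.618/60 = 2.0603000
  E ⇒ keep positive
Point 4:
  φ: split at 2 digits → 59° and 8.4936′; 59 + 8.4936/60 = 59.1415600
  N ⇒ keep positive
  Longitude: split at 3 digits → 150° and 38.0558′; 150 + 38.0558/60 = 150.6342633
  W → negative
Point 5:
  Lat: split at 2 digits → 59° and 11.86218′; 59 + 11.86218/60 = 59.1977030
  S → negative
  Lon: degrees = first 3 digits = 166, minutes = 29.892; 166 + 29.892/60 = 166.4982000
  hemisphere W, so the sign is −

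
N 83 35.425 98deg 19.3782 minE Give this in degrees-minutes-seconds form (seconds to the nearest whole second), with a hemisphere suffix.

83°35′26″ N, 98°19′23″ E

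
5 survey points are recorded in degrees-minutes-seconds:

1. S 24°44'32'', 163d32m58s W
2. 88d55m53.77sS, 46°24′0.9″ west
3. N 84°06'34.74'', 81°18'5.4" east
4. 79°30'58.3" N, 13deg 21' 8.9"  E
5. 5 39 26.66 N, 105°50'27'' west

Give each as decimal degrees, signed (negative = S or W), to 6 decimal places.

Point 1:
  φ: 44′ + 32″ = 44.53333′; 24 + 44.53333/60 = 24.7422222
  S ⇒ negate
  Longitude: 32′ + 58″ = 32.96667′; 163 + 32.96667/60 = 163.5494444
  W ⇒ negate
Point 2:
  Lat: 55′ + 53.77″ = 55.89617′; 88 + 55.89617/60 = 88.9316028
  S ⇒ negate
  Longitude: 46 + 24/60 + 0.9/3600 = 46.4002500
  W → negative
Point 3:
  φ: 84° + 6/60 + 34.74/3600 = 84 + 0.100000 + 0.009650 = 84.1096500
  N ⇒ keep positive
  λ: 18′ + 5.4″ = 18.09000′; 81 + 18.09000/60 = 81.3015000
  E ⇒ keep positive
Point 4:
  φ: 79° + 30/60 + 58.3/3600 = 79 + 0.500000 + 0.016194 = 79.5161944
  N ⇒ keep positive
  λ: 13 + 21/60 + 8.9/3600 = 13.3524722
  E → positive
Point 5:
  Latitude: 5 + 39/60 + 26.66/3600 = 5.6574056
  N → positive
  Lon: 105° + 50/60 + 27/3600 = 105 + 0.833333 + 0.007500 = 105.8408333
  W ⇒ negate

1. -24.742222, -163.549444
2. -88.931603, -46.400250
3. 84.109650, 81.301500
4. 79.516194, 13.352472
5. 5.657406, -105.840833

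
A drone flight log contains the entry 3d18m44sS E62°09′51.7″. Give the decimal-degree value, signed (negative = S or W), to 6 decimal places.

-3.312222, 62.164361

φ: 3 + 18/60 + 44/3600 = 3.3122222
S → negative
λ: 9′ + 51.7″ = 9.86167′; 62 + 9.86167/60 = 62.1643611
E ⇒ keep positive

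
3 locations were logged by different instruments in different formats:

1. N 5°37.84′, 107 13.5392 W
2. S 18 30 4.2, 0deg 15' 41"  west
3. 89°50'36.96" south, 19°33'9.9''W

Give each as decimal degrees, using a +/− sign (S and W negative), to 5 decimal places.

1. 5.63067, -107.22565
2. -18.50117, -0.26139
3. -89.84360, -19.55275

Point 1:
  Latitude: 5 + 37.84/60 = 5.630667
  N ⇒ keep positive
  Lon: 107 + 13.5392/60 = 107.225653
  W → negative
Point 2:
  Latitude: 30′ + 4.2″ = 30.07000′; 18 + 30.07000/60 = 18.501167
  S → negative
  λ: 0° + 15/60 + 41/3600 = 0 + 0.250000 + 0.011389 = 0.261389
  hemisphere W, so the sign is −
Point 3:
  φ: 89° + 50/60 + 36.96/3600 = 89 + 0.833333 + 0.010267 = 89.843600
  S → negative
  Lon: 19 + 33/60 + 9.9/3600 = 19.552750
  W → negative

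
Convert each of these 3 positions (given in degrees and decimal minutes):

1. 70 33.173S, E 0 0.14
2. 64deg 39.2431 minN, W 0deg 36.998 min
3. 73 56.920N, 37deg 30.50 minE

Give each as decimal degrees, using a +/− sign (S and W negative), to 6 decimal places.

1. -70.552883, 0.002333
2. 64.654052, -0.616633
3. 73.948667, 37.508333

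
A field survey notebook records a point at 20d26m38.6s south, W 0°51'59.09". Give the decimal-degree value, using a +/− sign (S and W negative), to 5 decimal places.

-20.44406, -0.86641

Latitude: 20° + 26/60 + 38.6/3600 = 20 + 0.433333 + 0.010722 = 20.444056
hemisphere S, so the sign is −
λ: 51′ + 59.09″ = 51.98483′; 0 + 51.98483/60 = 0.866414
W ⇒ negate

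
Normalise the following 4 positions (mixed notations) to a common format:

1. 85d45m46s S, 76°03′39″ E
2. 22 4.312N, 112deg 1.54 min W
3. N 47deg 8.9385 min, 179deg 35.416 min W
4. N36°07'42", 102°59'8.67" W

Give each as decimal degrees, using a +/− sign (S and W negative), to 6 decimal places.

Point 1:
  Latitude: 85° + 45/60 + 46/3600 = 85 + 0.750000 + 0.012778 = 85.7627778
  S → negative
  Longitude: 76° + 3/60 + 39/3600 = 76 + 0.050000 + 0.010833 = 76.0608333
  E → positive
Point 2:
  Lat: 4.312′ = 0.071867°; total 22.0718667
  N ⇒ keep positive
  Longitude: 1.54′ = 0.025667°; total 112.0256667
  W → negative
Point 3:
  φ: 8.9385′ = 0.148975°; total 47.1489750
  N → positive
  λ: 179 + 35.416/60 = 179.5902667
  W → negative
Point 4:
  Latitude: 7′ + 42″ = 7.70000′; 36 + 7.70000/60 = 36.1283333
  N ⇒ keep positive
  Lon: 102 + 59/60 + 8.67/3600 = 102.9857417
  hemisphere W, so the sign is −

1. -85.762778, 76.060833
2. 22.071867, -112.025667
3. 47.148975, -179.590267
4. 36.128333, -102.985742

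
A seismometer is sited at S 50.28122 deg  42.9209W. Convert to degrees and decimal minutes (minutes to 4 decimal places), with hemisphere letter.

50° 16.8732′ S, 42° 55.2540′ W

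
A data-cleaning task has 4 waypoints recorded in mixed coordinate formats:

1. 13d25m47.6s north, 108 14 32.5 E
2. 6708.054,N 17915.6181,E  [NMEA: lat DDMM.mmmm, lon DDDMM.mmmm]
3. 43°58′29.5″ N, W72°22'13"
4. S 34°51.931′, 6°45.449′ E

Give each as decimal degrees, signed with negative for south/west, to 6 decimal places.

1. 13.429889, 108.242361
2. 67.134233, 179.260302
3. 43.974861, -72.370278
4. -34.865517, 6.757483

Point 1:
  Latitude: 25′ + 47.6″ = 25.79333′; 13 + 25.79333/60 = 13.4298889
  N → positive
  λ: 108° + 14/60 + 32.5/3600 = 108 + 0.233333 + 0.009028 = 108.2423611
  E → positive
Point 2:
  Latitude: split at 2 digits → 67° and 8.054′; 67 + 8.054/60 = 67.1342333
  N → positive
  Longitude: degrees = first 3 digits = 179, minutes = 15.6181; 179 + 15.6181/60 = 179.2603017
  E ⇒ keep positive
Point 3:
  φ: 43 + 58/60 + 29.5/3600 = 43.9748611
  N → positive
  Longitude: 72° + 22/60 + 13/3600 = 72 + 0.366667 + 0.003611 = 72.3702778
  W ⇒ negate
Point 4:
  Lat: 51.931′ = 0.865517°; total 34.8655167
  hemisphere S, so the sign is −
  Longitude: 45.449′ = 0.757483°; total 6.7574833
  E ⇒ keep positive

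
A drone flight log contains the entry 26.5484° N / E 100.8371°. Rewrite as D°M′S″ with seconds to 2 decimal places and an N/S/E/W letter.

26°32′54.24″ N, 100°50′13.56″ E

φ: 0.548400 × 60 = 32.90400′ → 32′, remainder × 60 = 54.2400″
Lon: 0.837100° → 50.22600′; 0.22600 × 60 = 13.5600″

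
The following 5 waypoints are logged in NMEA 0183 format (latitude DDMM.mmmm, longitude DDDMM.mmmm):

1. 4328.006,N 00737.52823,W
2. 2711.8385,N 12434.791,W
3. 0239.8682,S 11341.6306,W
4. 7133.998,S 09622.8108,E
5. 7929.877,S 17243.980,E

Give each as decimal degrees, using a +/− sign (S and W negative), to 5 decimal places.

Point 1:
  Latitude: degrees = first 2 digits = 43, minutes = 28.006; 43 + 28.006/60 = 43.466767
  N → positive
  Longitude: split at 3 digits → 007° and 37.52823′; 7 + 37.52823/60 = 7.625471
  W ⇒ negate
Point 2:
  Latitude: degrees = first 2 digits = 27, minutes = 11.8385; 27 + 11.8385/60 = 27.197308
  N ⇒ keep positive
  Lon: split at 3 digits → 124° and 34.791′; 124 + 34.791/60 = 124.579850
  W → negative
Point 3:
  φ: split at 2 digits → 02° and 39.8682′; 2 + 39.8682/60 = 2.664470
  S → negative
  Lon: degrees = first 3 digits = 113, minutes = 41.6306; 113 + 41.6306/60 = 113.693843
  W ⇒ negate
Point 4:
  φ: degrees = first 2 digits = 71, minutes = 33.998; 71 + 33.998/60 = 71.566633
  hemisphere S, so the sign is −
  λ: split at 3 digits → 096° and 22.8108′; 96 + 22.8108/60 = 96.380180
  E → positive
Point 5:
  Latitude: split at 2 digits → 79° and 29.877′; 79 + 29.877/60 = 79.497950
  S ⇒ negate
  λ: split at 3 digits → 172° and 43.98′; 172 + 43.98/60 = 172.733000
  E → positive

1. 43.46677, -7.62547
2. 27.19731, -124.57985
3. -2.66447, -113.69384
4. -71.56663, 96.38018
5. -79.49795, 172.73300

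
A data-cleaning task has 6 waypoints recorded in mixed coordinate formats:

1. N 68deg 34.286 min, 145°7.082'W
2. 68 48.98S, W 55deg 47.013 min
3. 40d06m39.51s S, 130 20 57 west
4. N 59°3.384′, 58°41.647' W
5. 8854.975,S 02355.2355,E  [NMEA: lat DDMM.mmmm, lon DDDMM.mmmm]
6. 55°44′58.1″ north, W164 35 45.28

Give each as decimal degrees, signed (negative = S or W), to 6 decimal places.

1. 68.571433, -145.118033
2. -68.816333, -55.783550
3. -40.110975, -130.349167
4. 59.056400, -58.694117
5. -88.916250, 23.920592
6. 55.749472, -164.595911

Point 1:
  Lat: 68 + 34.286/60 = 68.5714333
  N ⇒ keep positive
  λ: 7.082′ = 0.118033°; total 145.1180333
  W ⇒ negate
Point 2:
  Latitude: 48.98′ = 0.816333°; total 68.8163333
  S ⇒ negate
  Lon: 47.013′ = 0.783550°; total 55.7835500
  hemisphere W, so the sign is −
Point 3:
  Latitude: 40 + 6/60 + 39.51/3600 = 40.1109750
  S → negative
  Longitude: 20′ + 57″ = 20.95000′; 130 + 20.95000/60 = 130.3491667
  hemisphere W, so the sign is −
Point 4:
  φ: 3.384′ = 0.056400°; total 59.0564000
  N → positive
  Longitude: 41.647′ = 0.694117°; total 58.6941167
  W ⇒ negate
Point 5:
  Lat: degrees = first 2 digits = 88, minutes = 54.975; 88 + 54.975/60 = 88.9162500
  S ⇒ negate
  λ: split at 3 digits → 023° and 55.2355′; 23 + 55.2355/60 = 23.9205917
  E ⇒ keep positive
Point 6:
  φ: 55 + 44/60 + 58.1/3600 = 55.7494722
  N ⇒ keep positive
  Lon: 164° + 35/60 + 45.28/3600 = 164 + 0.583333 + 0.012578 = 164.5959111
  W ⇒ negate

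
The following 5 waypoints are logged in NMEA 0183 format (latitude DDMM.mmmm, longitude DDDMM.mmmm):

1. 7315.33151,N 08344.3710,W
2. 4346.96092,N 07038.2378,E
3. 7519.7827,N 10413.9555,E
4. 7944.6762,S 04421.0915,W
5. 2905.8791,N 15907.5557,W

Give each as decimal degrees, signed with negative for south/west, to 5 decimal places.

1. 73.25553, -83.73952
2. 43.78268, 70.63730
3. 75.32971, 104.23259
4. -79.74460, -44.35153
5. 29.09799, -159.12593

Point 1:
  Latitude: degrees = first 2 digits = 73, minutes = 15.33151; 73 + 15.33151/60 = 73.255525
  N → positive
  λ: degrees = first 3 digits = 83, minutes = 44.371; 83 + 44.371/60 = 83.739517
  W → negative
Point 2:
  Latitude: split at 2 digits → 43° and 46.96092′; 43 + 46.96092/60 = 43.782682
  N → positive
  λ: degrees = first 3 digits = 70, minutes = 38.2378; 70 + 38.2378/60 = 70.637297
  E → positive
Point 3:
  Latitude: degrees = first 2 digits = 75, minutes = 19.7827; 75 + 19.7827/60 = 75.329712
  N ⇒ keep positive
  Longitude: split at 3 digits → 104° and 13.9555′; 104 + 13.9555/60 = 104.232592
  E ⇒ keep positive
Point 4:
  Lat: degrees = first 2 digits = 79, minutes = 44.6762; 79 + 44.6762/60 = 79.744603
  S ⇒ negate
  λ: degrees = first 3 digits = 44, minutes = 21.0915; 44 + 21.0915/60 = 44.351525
  hemisphere W, so the sign is −
Point 5:
  Latitude: degrees = first 2 digits = 29, minutes = 5.8791; 29 + 5.8791/60 = 29.097985
  N ⇒ keep positive
  Lon: degrees = first 3 digits = 159, minutes = 7.5557; 159 + 7.5557/60 = 159.125928
  W ⇒ negate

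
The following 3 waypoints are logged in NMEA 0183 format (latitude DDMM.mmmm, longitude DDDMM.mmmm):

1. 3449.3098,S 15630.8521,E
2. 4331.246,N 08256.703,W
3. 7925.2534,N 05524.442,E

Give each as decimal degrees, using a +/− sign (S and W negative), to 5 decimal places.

Point 1:
  Lat: degrees = first 2 digits = 34, minutes = 49.3098; 34 + 49.3098/60 = 34.821830
  S → negative
  Lon: degrees = first 3 digits = 156, minutes = 30.8521; 156 + 30.8521/60 = 156.514202
  E ⇒ keep positive
Point 2:
  Lat: degrees = first 2 digits = 43, minutes = 31.246; 43 + 31.246/60 = 43.520767
  N → positive
  λ: split at 3 digits → 082° and 56.703′; 82 + 56.703/60 = 82.945050
  hemisphere W, so the sign is −
Point 3:
  φ: split at 2 digits → 79° and 25.2534′; 79 + 25.2534/60 = 79.420890
  N ⇒ keep positive
  Lon: degrees = first 3 digits = 55, minutes = 24.442; 55 + 24.442/60 = 55.407367
  E ⇒ keep positive

1. -34.82183, 156.51420
2. 43.52077, -82.94505
3. 79.42089, 55.40737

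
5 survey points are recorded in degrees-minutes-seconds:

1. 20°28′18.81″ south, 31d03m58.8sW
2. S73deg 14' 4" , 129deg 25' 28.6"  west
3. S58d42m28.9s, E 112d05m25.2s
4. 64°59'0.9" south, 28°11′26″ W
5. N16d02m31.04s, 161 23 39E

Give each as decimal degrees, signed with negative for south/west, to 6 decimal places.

Point 1:
  Latitude: 28′ + 18.81″ = 28.31350′; 20 + 28.31350/60 = 20.4718917
  S ⇒ negate
  Lon: 31 + 3/60 + 58.8/3600 = 31.0663333
  hemisphere W, so the sign is −
Point 2:
  Latitude: 14′ + 4″ = 14.06667′; 73 + 14.06667/60 = 73.2344444
  S → negative
  Lon: 129 + 25/60 + 28.6/3600 = 129.4246111
  W → negative
Point 3:
  φ: 42′ + 28.9″ = 42.48167′; 58 + 42.48167/60 = 58.7080278
  hemisphere S, so the sign is −
  λ: 112° + 5/60 + 25.2/3600 = 112 + 0.083333 + 0.007000 = 112.0903333
  E ⇒ keep positive
Point 4:
  φ: 64 + 59/60 + 0.9/3600 = 64.9835833
  S → negative
  Lon: 28 + 11/60 + 26/3600 = 28.1905556
  W → negative
Point 5:
  Latitude: 2′ + 31.04″ = 2.51733′; 16 + 2.51733/60 = 16.0419556
  N → positive
  Longitude: 23′ + 39″ = 23.65000′; 161 + 23.65000/60 = 161.3941667
  E ⇒ keep positive

1. -20.471892, -31.066333
2. -73.234444, -129.424611
3. -58.708028, 112.090333
4. -64.983583, -28.190556
5. 16.041956, 161.394167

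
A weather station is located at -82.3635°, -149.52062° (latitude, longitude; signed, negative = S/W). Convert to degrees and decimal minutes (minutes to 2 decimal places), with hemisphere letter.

Latitude is negative → S; |value| = 82.363500
φ: 82° + 0.363500 × 60 = 82° 21.8100′
Longitude is negative → W; |value| = 149.520620
Longitude: minutes = (149.520620 − 149) × 60 = 31.2372

82° 21.81′ S, 149° 31.24′ W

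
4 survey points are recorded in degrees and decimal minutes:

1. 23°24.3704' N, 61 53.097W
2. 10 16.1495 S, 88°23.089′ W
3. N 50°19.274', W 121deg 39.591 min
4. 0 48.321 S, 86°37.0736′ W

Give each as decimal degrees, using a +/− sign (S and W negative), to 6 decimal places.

Point 1:
  Lat: 23 + 24.3704/60 = 23.4061733
  N → positive
  λ: 61 + 53.097/60 = 61.8849500
  W ⇒ negate
Point 2:
  Latitude: 10 + 16.1495/60 = 10.2691583
  S → negative
  Lon: 88 + 23.089/60 = 88.3848167
  hemisphere W, so the sign is −
Point 3:
  φ: 19.274′ = 0.321233°; total 50.3212333
  N ⇒ keep positive
  λ: 121 + 39.591/60 = 121.6598500
  W → negative
Point 4:
  φ: 0 + 48.321/60 = 0.8053500
  S → negative
  Lon: 37.0736′ = 0.617893°; total 86.6178933
  hemisphere W, so the sign is −

1. 23.406173, -61.884950
2. -10.269158, -88.384817
3. 50.321233, -121.659850
4. -0.805350, -86.617893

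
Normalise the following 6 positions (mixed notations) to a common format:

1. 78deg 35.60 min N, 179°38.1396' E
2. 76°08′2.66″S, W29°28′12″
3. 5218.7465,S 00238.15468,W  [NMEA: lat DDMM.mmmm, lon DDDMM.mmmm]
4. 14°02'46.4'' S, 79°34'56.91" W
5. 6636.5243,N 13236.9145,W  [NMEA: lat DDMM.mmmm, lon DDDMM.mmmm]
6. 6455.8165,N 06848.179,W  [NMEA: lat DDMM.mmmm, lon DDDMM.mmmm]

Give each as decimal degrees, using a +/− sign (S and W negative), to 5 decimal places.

Point 1:
  Lat: 78 + 35.6/60 = 78.593333
  N ⇒ keep positive
  Lon: 38.1396′ = 0.635660°; total 179.635660
  E → positive
Point 2:
  Latitude: 8′ + 2.66″ = 8.04433′; 76 + 8.04433/60 = 76.134072
  S → negative
  Longitude: 29° + 28/60 + 12/3600 = 29 + 0.466667 + 0.003333 = 29.470000
  hemisphere W, so the sign is −
Point 3:
  Lat: split at 2 digits → 52° and 18.7465′; 52 + 18.7465/60 = 52.312442
  S → negative
  Lon: split at 3 digits → 002° and 38.15468′; 2 + 38.15468/60 = 2.635911
  hemisphere W, so the sign is −
Point 4:
  Lat: 2′ + 46.4″ = 2.77333′; 14 + 2.77333/60 = 14.046222
  S ⇒ negate
  Lon: 34′ + 56.91″ = 34.94850′; 79 + 34.94850/60 = 79.582475
  hemisphere W, so the sign is −
Point 5:
  Latitude: degrees = first 2 digits = 66, minutes = 36.5243; 66 + 36.5243/60 = 66.608738
  N → positive
  Lon: degrees = first 3 digits = 132, minutes = 36.9145; 132 + 36.9145/60 = 132.615242
  W ⇒ negate
Point 6:
  Lat: split at 2 digits → 64° and 55.8165′; 64 + 55.8165/60 = 64.930275
  N ⇒ keep positive
  Lon: split at 3 digits → 068° and 48.179′; 68 + 48.179/60 = 68.802983
  hemisphere W, so the sign is −

1. 78.59333, 179.63566
2. -76.13407, -29.47000
3. -52.31244, -2.63591
4. -14.04622, -79.58248
5. 66.60874, -132.61524
6. 64.93028, -68.80298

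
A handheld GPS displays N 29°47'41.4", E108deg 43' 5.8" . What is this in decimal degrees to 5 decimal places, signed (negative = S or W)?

Latitude: 29° + 47/60 + 41.4/3600 = 29 + 0.783333 + 0.011500 = 29.794833
N ⇒ keep positive
Longitude: 108 + 43/60 + 5.8/3600 = 108.718278
E ⇒ keep positive

29.79483, 108.71828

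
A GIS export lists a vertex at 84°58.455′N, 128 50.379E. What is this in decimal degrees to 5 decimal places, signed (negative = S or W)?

84.97425, 128.83965

Lat: 84 + 58.455/60 = 84.974250
N ⇒ keep positive
Lon: 50.379′ = 0.839650°; total 128.839650
E ⇒ keep positive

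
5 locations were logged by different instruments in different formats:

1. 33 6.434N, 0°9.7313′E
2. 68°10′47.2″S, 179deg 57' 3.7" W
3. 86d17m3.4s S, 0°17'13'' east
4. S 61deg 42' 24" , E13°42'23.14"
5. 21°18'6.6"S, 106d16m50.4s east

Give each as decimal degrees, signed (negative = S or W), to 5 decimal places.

1. 33.10723, 0.16219
2. -68.17978, -179.95103
3. -86.28428, 0.28694
4. -61.70667, 13.70643
5. -21.30183, 106.28067

Point 1:
  φ: 6.434′ = 0.107233°; total 33.107233
  N ⇒ keep positive
  Longitude: 0 + 9.7313/60 = 0.162188
  E → positive
Point 2:
  Latitude: 68 + 10/60 + 47.2/3600 = 68.179778
  hemisphere S, so the sign is −
  Lon: 179 + 57/60 + 3.7/3600 = 179.951028
  hemisphere W, so the sign is −
Point 3:
  φ: 17′ + 3.4″ = 17.05667′; 86 + 17.05667/60 = 86.284278
  S ⇒ negate
  Lon: 0 + 17/60 + 13/3600 = 0.286944
  E ⇒ keep positive
Point 4:
  Lat: 61 + 42/60 + 24/3600 = 61.706667
  S ⇒ negate
  Lon: 42′ + 23.14″ = 42.38567′; 13 + 42.38567/60 = 13.706428
  E ⇒ keep positive
Point 5:
  φ: 21 + 18/60 + 6.6/3600 = 21.301833
  S ⇒ negate
  Lon: 106 + 16/60 + 50.4/3600 = 106.280667
  E ⇒ keep positive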